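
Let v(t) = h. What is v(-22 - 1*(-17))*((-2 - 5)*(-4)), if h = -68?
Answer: -1904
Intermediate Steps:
v(t) = -68
v(-22 - 1*(-17))*((-2 - 5)*(-4)) = -68*(-2 - 5)*(-4) = -(-476)*(-4) = -68*28 = -1904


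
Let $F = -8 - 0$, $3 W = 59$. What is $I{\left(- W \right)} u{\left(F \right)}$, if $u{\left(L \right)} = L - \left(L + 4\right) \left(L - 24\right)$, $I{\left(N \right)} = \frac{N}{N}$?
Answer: $-136$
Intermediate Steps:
$W = \frac{59}{3}$ ($W = \frac{1}{3} \cdot 59 = \frac{59}{3} \approx 19.667$)
$F = -8$ ($F = -8 + 0 = -8$)
$I{\left(N \right)} = 1$
$u{\left(L \right)} = L - \left(-24 + L\right) \left(4 + L\right)$ ($u{\left(L \right)} = L - \left(4 + L\right) \left(-24 + L\right) = L - \left(-24 + L\right) \left(4 + L\right)$)
$I{\left(- W \right)} u{\left(F \right)} = 1 \left(96 - \left(-8\right)^{2} + 21 \left(-8\right)\right) = 1 \left(96 - 64 - 168\right) = 1 \left(-136\right) = -136$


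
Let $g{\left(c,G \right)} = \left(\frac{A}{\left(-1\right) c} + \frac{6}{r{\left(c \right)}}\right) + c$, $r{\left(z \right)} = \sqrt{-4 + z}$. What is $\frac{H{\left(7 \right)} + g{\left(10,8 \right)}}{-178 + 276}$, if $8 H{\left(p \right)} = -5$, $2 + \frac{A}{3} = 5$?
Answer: $\frac{339}{3920} + \frac{\sqrt{6}}{98} \approx 0.11147$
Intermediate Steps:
$A = 9$ ($A = -6 + 3 \cdot 5 = -6 + 15 = 9$)
$H{\left(p \right)} = - \frac{5}{8}$ ($H{\left(p \right)} = \frac{1}{8} \left(-5\right) = - \frac{5}{8}$)
$g{\left(c,G \right)} = c - \frac{9}{c} + \frac{6}{\sqrt{-4 + c}}$ ($g{\left(c,G \right)} = \left(\frac{9}{\left(-1\right) c} + \frac{6}{\sqrt{-4 + c}}\right) + c = \left(9 \left(- \frac{1}{c}\right) + \frac{6}{\sqrt{-4 + c}}\right) + c = \left(- \frac{9}{c} + \frac{6}{\sqrt{-4 + c}}\right) + c = c - \frac{9}{c} + \frac{6}{\sqrt{-4 + c}}$)
$\frac{H{\left(7 \right)} + g{\left(10,8 \right)}}{-178 + 276} = \frac{- \frac{5}{8} + \left(10 - \frac{9}{10} + \frac{6}{\sqrt{-4 + 10}}\right)}{-178 + 276} = \frac{- \frac{5}{8} + \left(10 - \frac{9}{10} + \frac{6}{\sqrt{6}}\right)}{98} = \left(- \frac{5}{8} + \left(10 - \frac{9}{10} + 6 \frac{\sqrt{6}}{6}\right)\right) \frac{1}{98} = \left(- \frac{5}{8} + \left(10 - \frac{9}{10} + \sqrt{6}\right)\right) \frac{1}{98} = \left(- \frac{5}{8} + \left(\frac{91}{10} + \sqrt{6}\right)\right) \frac{1}{98} = \left(\frac{339}{40} + \sqrt{6}\right) \frac{1}{98} = \frac{339}{3920} + \frac{\sqrt{6}}{98}$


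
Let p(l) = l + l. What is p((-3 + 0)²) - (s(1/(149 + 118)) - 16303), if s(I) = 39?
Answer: 16282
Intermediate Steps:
p(l) = 2*l
p((-3 + 0)²) - (s(1/(149 + 118)) - 16303) = 2*(-3 + 0)² - (39 - 16303) = 2*(-3)² - 1*(-16264) = 2*9 + 16264 = 18 + 16264 = 16282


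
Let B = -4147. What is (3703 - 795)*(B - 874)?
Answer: -14601068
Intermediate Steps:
(3703 - 795)*(B - 874) = (3703 - 795)*(-4147 - 874) = 2908*(-5021) = -14601068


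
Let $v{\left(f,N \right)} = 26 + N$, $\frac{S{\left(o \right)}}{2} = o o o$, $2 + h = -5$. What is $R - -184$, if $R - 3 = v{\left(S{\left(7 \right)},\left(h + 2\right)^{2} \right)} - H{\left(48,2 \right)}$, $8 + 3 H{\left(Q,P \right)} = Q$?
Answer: $\frac{674}{3} \approx 224.67$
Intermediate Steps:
$h = -7$ ($h = -2 - 5 = -7$)
$H{\left(Q,P \right)} = - \frac{8}{3} + \frac{Q}{3}$
$S{\left(o \right)} = 2 o^{3}$ ($S{\left(o \right)} = 2 o o o = 2 o^{2} o = 2 o^{3}$)
$R = \frac{122}{3}$ ($R = 3 - \left(- \frac{86}{3} + 16 - \left(-7 + 2\right)^{2}\right) = 3 + \left(\left(26 + \left(-5\right)^{2}\right) - \left(- \frac{8}{3} + 16\right)\right) = 3 + \left(\left(26 + 25\right) - \frac{40}{3}\right) = 3 + \left(51 - \frac{40}{3}\right) = 3 + \frac{113}{3} = \frac{122}{3} \approx 40.667$)
$R - -184 = \frac{122}{3} - -184 = \frac{122}{3} + 184 = \frac{674}{3}$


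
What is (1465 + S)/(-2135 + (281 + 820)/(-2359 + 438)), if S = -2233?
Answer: 368832/1025609 ≈ 0.35962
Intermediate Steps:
(1465 + S)/(-2135 + (281 + 820)/(-2359 + 438)) = (1465 - 2233)/(-2135 + (281 + 820)/(-2359 + 438)) = -768/(-2135 + 1101/(-1921)) = -768/(-2135 + 1101*(-1/1921)) = -768/(-2135 - 1101/1921) = -768/(-4102436/1921) = -768*(-1921/4102436) = 368832/1025609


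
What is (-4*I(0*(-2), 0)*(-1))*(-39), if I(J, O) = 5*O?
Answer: 0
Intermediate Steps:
(-4*I(0*(-2), 0)*(-1))*(-39) = (-20*0*(-1))*(-39) = (-4*0*(-1))*(-39) = (0*(-1))*(-39) = 0*(-39) = 0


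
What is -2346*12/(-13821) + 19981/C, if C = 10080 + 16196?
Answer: 19919203/7120796 ≈ 2.7973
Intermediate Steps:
C = 26276
-2346*12/(-13821) + 19981/C = -2346*12/(-13821) + 19981/26276 = -28152*(-1/13821) + 19981*(1/26276) = 552/271 + 19981/26276 = 19919203/7120796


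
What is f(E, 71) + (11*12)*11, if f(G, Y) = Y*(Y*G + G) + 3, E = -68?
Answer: -346161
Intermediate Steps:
f(G, Y) = 3 + Y*(G + G*Y) (f(G, Y) = Y*(G*Y + G) + 3 = Y*(G + G*Y) + 3 = 3 + Y*(G + G*Y))
f(E, 71) + (11*12)*11 = (3 - 68*71 - 68*71²) + (11*12)*11 = (3 - 4828 - 68*5041) + 132*11 = (3 - 4828 - 342788) + 1452 = -347613 + 1452 = -346161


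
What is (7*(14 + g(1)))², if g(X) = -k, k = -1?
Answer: 11025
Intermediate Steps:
g(X) = 1 (g(X) = -1*(-1) = 1)
(7*(14 + g(1)))² = (7*(14 + 1))² = (7*15)² = 105² = 11025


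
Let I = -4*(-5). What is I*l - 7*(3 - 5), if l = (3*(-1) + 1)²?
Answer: 94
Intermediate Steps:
I = 20
l = 4 (l = (-3 + 1)² = (-2)² = 4)
I*l - 7*(3 - 5) = 20*4 - 7*(3 - 5) = 80 - 7*(-2) = 80 + 14 = 94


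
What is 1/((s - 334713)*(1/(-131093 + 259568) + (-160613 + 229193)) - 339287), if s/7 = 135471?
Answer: 14275/600681314274251 ≈ 2.3765e-11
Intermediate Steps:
s = 948297 (s = 7*135471 = 948297)
1/((s - 334713)*(1/(-131093 + 259568) + (-160613 + 229193)) - 339287) = 1/((948297 - 334713)*(1/(-131093 + 259568) + (-160613 + 229193)) - 339287) = 1/(613584*(1/128475 + 68580) - 339287) = 1/(613584*(8810815501/128475) - 339287) = 1/(600686157596176/14275 - 339287) = 1/(600681314274251/14275) = 14275/600681314274251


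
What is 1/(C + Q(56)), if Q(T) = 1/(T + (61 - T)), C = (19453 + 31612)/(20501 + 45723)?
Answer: 4039664/3181189 ≈ 1.2699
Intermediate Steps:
C = 51065/66224 ≈ 0.77110
Q(T) = 1/61
1/(C + Q(56)) = 1/(51065/66224 + 1/61) = 1/(3181189/4039664) = 4039664/3181189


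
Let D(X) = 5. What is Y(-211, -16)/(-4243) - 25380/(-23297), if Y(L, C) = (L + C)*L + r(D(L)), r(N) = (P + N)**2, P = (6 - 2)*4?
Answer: -1018443046/98849171 ≈ -10.303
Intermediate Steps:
P = 16 (P = 4*4 = 16)
r(N) = (16 + N)**2
Y(L, C) = 441 + L*(C + L) (Y(L, C) = (L + C)*L + (16 + 5)**2 = (C + L)*L + 21**2 = L*(C + L) + 441 = 441 + L*(C + L))
Y(-211, -16)/(-4243) - 25380/(-23297) = (441 + (-211)**2 - 16*(-211))/(-4243) - 25380/(-23297) = (441 + 44521 + 3376)*(-1/4243) - 25380*(-1/23297) = 48338*(-1/4243) + 25380/23297 = -48338/4243 + 25380/23297 = -1018443046/98849171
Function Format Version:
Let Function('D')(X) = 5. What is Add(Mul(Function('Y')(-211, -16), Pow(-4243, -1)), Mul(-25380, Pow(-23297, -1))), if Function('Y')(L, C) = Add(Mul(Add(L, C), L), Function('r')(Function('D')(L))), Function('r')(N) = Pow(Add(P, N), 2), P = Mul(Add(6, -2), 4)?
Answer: Rational(-1018443046, 98849171) ≈ -10.303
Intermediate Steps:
P = 16 (P = Mul(4, 4) = 16)
Function('r')(N) = Pow(Add(16, N), 2)
Function('Y')(L, C) = Add(441, Mul(L, Add(C, L))) (Function('Y')(L, C) = Add(Mul(Add(L, C), L), Pow(Add(16, 5), 2)) = Add(Mul(Add(C, L), L), Pow(21, 2)) = Add(Mul(L, Add(C, L)), 441) = Add(441, Mul(L, Add(C, L))))
Add(Mul(Function('Y')(-211, -16), Pow(-4243, -1)), Mul(-25380, Pow(-23297, -1))) = Add(Mul(Add(441, Pow(-211, 2), Mul(-16, -211)), Pow(-4243, -1)), Mul(-25380, Pow(-23297, -1))) = Add(Mul(Add(441, 44521, 3376), Rational(-1, 4243)), Mul(-25380, Rational(-1, 23297))) = Add(Mul(48338, Rational(-1, 4243)), Rational(25380, 23297)) = Add(Rational(-48338, 4243), Rational(25380, 23297)) = Rational(-1018443046, 98849171)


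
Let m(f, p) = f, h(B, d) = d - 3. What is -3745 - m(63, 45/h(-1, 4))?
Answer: -3808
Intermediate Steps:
h(B, d) = -3 + d
-3745 - m(63, 45/h(-1, 4)) = -3745 - 1*63 = -3745 - 63 = -3808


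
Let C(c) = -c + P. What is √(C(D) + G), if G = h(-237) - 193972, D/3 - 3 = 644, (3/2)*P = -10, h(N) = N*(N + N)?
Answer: I*√752235/3 ≈ 289.1*I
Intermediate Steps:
h(N) = 2*N² (h(N) = N*(2*N) = 2*N²)
P = -20/3 (P = (⅔)*(-10) = -20/3 ≈ -6.6667)
D = 1941 (D = 9 + 3*644 = 9 + 1932 = 1941)
G = -81634 (G = 2*(-237)² - 193972 = 2*56169 - 193972 = 112338 - 193972 = -81634)
C(c) = -20/3 - c (C(c) = -c - 20/3 = -20/3 - c)
√(C(D) + G) = √((-20/3 - 1*1941) - 81634) = √((-20/3 - 1941) - 81634) = √(-5843/3 - 81634) = √(-250745/3) = I*√752235/3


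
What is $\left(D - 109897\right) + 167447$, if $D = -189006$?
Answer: $-131456$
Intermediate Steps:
$\left(D - 109897\right) + 167447 = \left(-189006 - 109897\right) + 167447 = -298903 + 167447 = -131456$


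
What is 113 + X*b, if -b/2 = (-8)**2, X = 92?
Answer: -11663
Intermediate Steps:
b = -128 (b = -2*(-8)**2 = -2*64 = -128)
113 + X*b = 113 + 92*(-128) = 113 - 11776 = -11663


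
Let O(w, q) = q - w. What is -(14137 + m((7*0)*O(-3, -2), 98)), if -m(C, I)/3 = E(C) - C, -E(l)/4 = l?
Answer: -14137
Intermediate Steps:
E(l) = -4*l
m(C, I) = 15*C (m(C, I) = -3*(-4*C - C) = -(-15)*C = 15*C)
-(14137 + m((7*0)*O(-3, -2), 98)) = -(14137 + 15*((7*0)*(-2 - 1*(-3)))) = -(14137 + 15*(0*(-2 + 3))) = -(14137 + 15*(0*1)) = -(14137 + 15*0) = -(14137 + 0) = -1*14137 = -14137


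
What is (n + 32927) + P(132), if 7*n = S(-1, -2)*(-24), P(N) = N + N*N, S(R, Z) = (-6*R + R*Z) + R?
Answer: 50459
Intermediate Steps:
S(R, Z) = -5*R + R*Z
P(N) = N + N²
n = -24 (n = (-(-5 - 2)*(-24))/7 = (-1*(-7)*(-24))/7 = (7*(-24))/7 = (⅐)*(-168) = -24)
(n + 32927) + P(132) = (-24 + 32927) + 132*(1 + 132) = 32903 + 132*133 = 32903 + 17556 = 50459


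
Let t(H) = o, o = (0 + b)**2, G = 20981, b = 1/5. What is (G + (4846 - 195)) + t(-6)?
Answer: 640801/25 ≈ 25632.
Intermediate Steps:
b = 1/5 (b = 1*(1/5) = 1/5 ≈ 0.20000)
o = 1/25 (o = (0 + 1/5)**2 = (1/5)**2 = 1/25 ≈ 0.040000)
t(H) = 1/25
(G + (4846 - 195)) + t(-6) = (20981 + (4846 - 195)) + 1/25 = (20981 + 4651) + 1/25 = 25632 + 1/25 = 640801/25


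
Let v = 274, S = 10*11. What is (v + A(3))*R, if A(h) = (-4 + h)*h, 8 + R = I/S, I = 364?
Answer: -69918/55 ≈ -1271.2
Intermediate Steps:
S = 110
R = -258/55 (R = -8 + 364/110 = -8 + 364*(1/110) = -8 + 182/55 = -258/55 ≈ -4.6909)
A(h) = h*(-4 + h)
(v + A(3))*R = (274 + 3*(-4 + 3))*(-258/55) = (274 + 3*(-1))*(-258/55) = (274 - 3)*(-258/55) = 271*(-258/55) = -69918/55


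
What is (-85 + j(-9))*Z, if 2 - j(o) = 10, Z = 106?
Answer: -9858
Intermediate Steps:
j(o) = -8 (j(o) = 2 - 1*10 = 2 - 10 = -8)
(-85 + j(-9))*Z = (-85 - 8)*106 = -93*106 = -9858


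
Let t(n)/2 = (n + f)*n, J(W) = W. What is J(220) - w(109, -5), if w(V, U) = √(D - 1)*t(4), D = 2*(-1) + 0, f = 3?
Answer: 220 - 56*I*√3 ≈ 220.0 - 96.995*I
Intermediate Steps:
D = -2 (D = -2 + 0 = -2)
t(n) = 2*n*(3 + n) (t(n) = 2*((n + 3)*n) = 2*((3 + n)*n) = 2*(n*(3 + n)) = 2*n*(3 + n))
w(V, U) = 56*I*√3 (w(V, U) = √(-2 - 1)*(2*4*(3 + 4)) = √(-3)*(2*4*7) = (I*√3)*56 = 56*I*√3)
J(220) - w(109, -5) = 220 - 56*I*√3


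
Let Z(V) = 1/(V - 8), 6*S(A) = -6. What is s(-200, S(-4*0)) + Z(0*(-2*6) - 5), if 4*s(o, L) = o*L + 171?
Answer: 4819/52 ≈ 92.673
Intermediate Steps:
S(A) = -1 (S(A) = (⅙)*(-6) = -1)
s(o, L) = 171/4 + L*o/4 (s(o, L) = (o*L + 171)/4 = (L*o + 171)/4 = (171 + L*o)/4 = 171/4 + L*o/4)
Z(V) = 1/(-8 + V)
s(-200, S(-4*0)) + Z(0*(-2*6) - 5) = (171/4 + (¼)*(-1)*(-200)) + 1/(-8 + (0*(-2*6) - 5)) = (171/4 + 50) + 1/(-8 + (0*(-12) - 5)) = 371/4 + 1/(-8 + (0 - 5)) = 371/4 + 1/(-8 - 5) = 371/4 + 1/(-13) = 371/4 - 1/13 = 4819/52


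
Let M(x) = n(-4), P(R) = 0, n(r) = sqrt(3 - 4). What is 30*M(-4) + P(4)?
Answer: 30*I ≈ 30.0*I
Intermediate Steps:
n(r) = I (n(r) = sqrt(-1) = I)
M(x) = I
30*M(-4) + P(4) = 30*I + 0 = 30*I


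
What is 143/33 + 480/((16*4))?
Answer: 71/6 ≈ 11.833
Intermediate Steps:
143/33 + 480/((16*4)) = 143*(1/33) + 480/64 = 13/3 + 480*(1/64) = 13/3 + 15/2 = 71/6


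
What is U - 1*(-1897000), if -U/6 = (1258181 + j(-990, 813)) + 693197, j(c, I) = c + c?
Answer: -9799388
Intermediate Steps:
j(c, I) = 2*c
U = -11696388 (U = -6*((1258181 + 2*(-990)) + 693197) = -6*((1258181 - 1980) + 693197) = -6*(1256201 + 693197) = -6*1949398 = -11696388)
U - 1*(-1897000) = -11696388 - 1*(-1897000) = -11696388 + 1897000 = -9799388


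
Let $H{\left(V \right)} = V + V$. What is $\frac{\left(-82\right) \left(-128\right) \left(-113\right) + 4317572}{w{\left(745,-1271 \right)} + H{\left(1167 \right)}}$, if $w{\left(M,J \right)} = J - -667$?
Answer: $\frac{1565762}{865} \approx 1810.1$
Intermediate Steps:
$w{\left(M,J \right)} = 667 + J$ ($w{\left(M,J \right)} = J + 667 = 667 + J$)
$H{\left(V \right)} = 2 V$
$\frac{\left(-82\right) \left(-128\right) \left(-113\right) + 4317572}{w{\left(745,-1271 \right)} + H{\left(1167 \right)}} = \frac{\left(-82\right) \left(-128\right) \left(-113\right) + 4317572}{\left(667 - 1271\right) + 2 \cdot 1167} = \frac{10496 \left(-113\right) + 4317572}{-604 + 2334} = \frac{-1186048 + 4317572}{1730} = 3131524 \cdot \frac{1}{1730} = \frac{1565762}{865}$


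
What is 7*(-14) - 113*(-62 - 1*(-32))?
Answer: 3292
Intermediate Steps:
7*(-14) - 113*(-62 - 1*(-32)) = -98 - 113*(-62 + 32) = -98 - 113*(-30) = -98 + 3390 = 3292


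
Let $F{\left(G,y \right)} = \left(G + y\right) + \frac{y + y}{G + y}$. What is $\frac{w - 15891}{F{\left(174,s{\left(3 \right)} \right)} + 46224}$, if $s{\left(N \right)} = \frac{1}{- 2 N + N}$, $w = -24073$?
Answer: $- \frac{62463732}{72519547} \approx -0.86134$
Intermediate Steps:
$s{\left(N \right)} = - \frac{1}{N}$ ($s{\left(N \right)} = \frac{1}{\left(-1\right) N} = - \frac{1}{N}$)
$F{\left(G,y \right)} = G + y + \frac{2 y}{G + y}$ ($F{\left(G,y \right)} = \left(G + y\right) + \frac{2 y}{G + y} = G + y + \frac{2 y}{G + y}$)
$\frac{w - 15891}{F{\left(174,s{\left(3 \right)} \right)} + 46224} = \frac{-24073 - 15891}{\frac{174^{2} + \left(- \frac{1}{3}\right)^{2} + 2 \left(- \frac{1}{3}\right) + 2 \cdot 174 \left(- \frac{1}{3}\right)}{174 - \frac{1}{3}} + 46224} = - \frac{39964}{\frac{30276 + \left(\left(-1\right) \frac{1}{3}\right)^{2} + 2 \left(\left(-1\right) \frac{1}{3}\right) + 2 \cdot 174 \left(\left(-1\right) \frac{1}{3}\right)}{174 - \frac{1}{3}} + 46224} = - \frac{39964}{\frac{30276 + \left(- \frac{1}{3}\right)^{2} + 2 \left(- \frac{1}{3}\right) + 2 \cdot 174 \left(- \frac{1}{3}\right)}{174 - \frac{1}{3}} + 46224} = - \frac{39964}{\frac{30276 + \frac{1}{9} - \frac{2}{3} - 116}{\frac{521}{3}} + 46224} = - \frac{39964}{\frac{3}{521} \cdot \frac{271435}{9} + 46224} = - \frac{39964}{\frac{271435}{1563} + 46224} = - \frac{39964}{\frac{72519547}{1563}} = \left(-39964\right) \frac{1563}{72519547} = - \frac{62463732}{72519547}$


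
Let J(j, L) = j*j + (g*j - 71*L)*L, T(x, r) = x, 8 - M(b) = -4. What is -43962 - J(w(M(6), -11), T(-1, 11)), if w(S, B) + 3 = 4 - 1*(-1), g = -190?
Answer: -44275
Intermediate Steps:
M(b) = 12 (M(b) = 8 - 1*(-4) = 8 + 4 = 12)
w(S, B) = 2 (w(S, B) = -3 + (4 - 1*(-1)) = -3 + (4 + 1) = -3 + 5 = 2)
J(j, L) = j**2 + L*(-190*j - 71*L) (J(j, L) = j*j + (-190*j - 71*L)*L = j**2 + L*(-190*j - 71*L))
-43962 - J(w(M(6), -11), T(-1, 11)) = -43962 - (2**2 - 71*(-1)**2 - 190*(-1)*2) = -43962 - (4 - 71*1 + 380) = -43962 - (4 - 71 + 380) = -43962 - 1*313 = -43962 - 313 = -44275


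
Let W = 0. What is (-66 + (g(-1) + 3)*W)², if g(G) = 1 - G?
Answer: 4356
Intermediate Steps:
(-66 + (g(-1) + 3)*W)² = (-66 + ((1 - 1*(-1)) + 3)*0)² = (-66 + ((1 + 1) + 3)*0)² = (-66 + (2 + 3)*0)² = (-66 + 5*0)² = (-66 + 0)² = (-66)² = 4356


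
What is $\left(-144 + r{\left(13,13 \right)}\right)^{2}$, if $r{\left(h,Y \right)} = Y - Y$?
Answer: $20736$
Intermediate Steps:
$r{\left(h,Y \right)} = 0$
$\left(-144 + r{\left(13,13 \right)}\right)^{2} = \left(-144 + 0\right)^{2} = \left(-144\right)^{2} = 20736$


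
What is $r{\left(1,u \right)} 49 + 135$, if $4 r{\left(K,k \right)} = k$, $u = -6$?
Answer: $\frac{123}{2} \approx 61.5$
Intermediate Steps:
$r{\left(K,k \right)} = \frac{k}{4}$
$r{\left(1,u \right)} 49 + 135 = \frac{1}{4} \left(-6\right) 49 + 135 = \left(- \frac{3}{2}\right) 49 + 135 = - \frac{147}{2} + 135 = \frac{123}{2}$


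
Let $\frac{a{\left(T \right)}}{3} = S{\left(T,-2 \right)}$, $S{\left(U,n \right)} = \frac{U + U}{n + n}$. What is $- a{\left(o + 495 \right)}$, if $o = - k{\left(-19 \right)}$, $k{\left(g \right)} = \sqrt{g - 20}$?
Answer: $\frac{1485}{2} - \frac{3 i \sqrt{39}}{2} \approx 742.5 - 9.3675 i$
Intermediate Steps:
$k{\left(g \right)} = \sqrt{-20 + g}$
$S{\left(U,n \right)} = \frac{U}{n}$ ($S{\left(U,n \right)} = \frac{2 U}{2 n} = 2 U \frac{1}{2 n} = \frac{U}{n}$)
$o = - i \sqrt{39}$ ($o = - \sqrt{-20 - 19} = - \sqrt{-39} = - i \sqrt{39} \approx - 6.245 i$)
$a{\left(T \right)} = - \frac{3 T}{2}$ ($a{\left(T \right)} = 3 \frac{T}{-2} = 3 T \left(- \frac{1}{2}\right) = 3 \left(- \frac{T}{2}\right) = - \frac{3 T}{2}$)
$- a{\left(o + 495 \right)} = - \frac{\left(-3\right) \left(- i \sqrt{39} + 495\right)}{2} = - \frac{\left(-3\right) \left(495 - i \sqrt{39}\right)}{2} = - (- \frac{1485}{2} + \frac{3 i \sqrt{39}}{2}) = \frac{1485}{2} - \frac{3 i \sqrt{39}}{2}$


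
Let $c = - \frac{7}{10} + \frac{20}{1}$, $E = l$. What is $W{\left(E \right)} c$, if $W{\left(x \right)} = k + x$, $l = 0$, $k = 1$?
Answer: $\frac{193}{10} \approx 19.3$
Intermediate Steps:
$E = 0$
$W{\left(x \right)} = 1 + x$
$c = \frac{193}{10}$ ($c = \left(-7\right) \frac{1}{10} + 20 \cdot 1 = - \frac{7}{10} + 20 = \frac{193}{10} \approx 19.3$)
$W{\left(E \right)} c = \left(1 + 0\right) \frac{193}{10} = 1 \cdot \frac{193}{10} = \frac{193}{10}$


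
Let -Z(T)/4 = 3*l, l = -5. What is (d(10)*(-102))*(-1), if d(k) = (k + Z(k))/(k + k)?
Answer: 357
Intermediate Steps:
Z(T) = 60 (Z(T) = -12*(-5) = -4*(-15) = 60)
d(k) = (60 + k)/(2*k) (d(k) = (k + 60)/(k + k) = (60 + k)/((2*k)) = (60 + k)*(1/(2*k)) = (60 + k)/(2*k))
(d(10)*(-102))*(-1) = (((½)*(60 + 10)/10)*(-102))*(-1) = (((½)*(⅒)*70)*(-102))*(-1) = ((7/2)*(-102))*(-1) = -357*(-1) = 357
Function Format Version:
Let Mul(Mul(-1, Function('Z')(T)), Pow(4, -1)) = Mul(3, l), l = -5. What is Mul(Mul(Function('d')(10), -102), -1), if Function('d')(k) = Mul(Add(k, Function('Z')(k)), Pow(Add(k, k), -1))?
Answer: 357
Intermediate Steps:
Function('Z')(T) = 60 (Function('Z')(T) = Mul(-4, Mul(3, -5)) = Mul(-4, -15) = 60)
Function('d')(k) = Mul(Rational(1, 2), Pow(k, -1), Add(60, k)) (Function('d')(k) = Mul(Add(k, 60), Pow(Add(k, k), -1)) = Mul(Add(60, k), Pow(Mul(2, k), -1)) = Mul(Add(60, k), Mul(Rational(1, 2), Pow(k, -1))) = Mul(Rational(1, 2), Pow(k, -1), Add(60, k)))
Mul(Mul(Function('d')(10), -102), -1) = Mul(Mul(Mul(Rational(1, 2), Pow(10, -1), Add(60, 10)), -102), -1) = Mul(Mul(Mul(Rational(1, 2), Rational(1, 10), 70), -102), -1) = Mul(Mul(Rational(7, 2), -102), -1) = Mul(-357, -1) = 357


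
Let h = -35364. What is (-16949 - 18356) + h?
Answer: -70669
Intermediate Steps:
(-16949 - 18356) + h = (-16949 - 18356) - 35364 = -35305 - 35364 = -70669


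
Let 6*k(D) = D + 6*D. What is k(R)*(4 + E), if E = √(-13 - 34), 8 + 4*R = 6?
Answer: -7/3 - 7*I*√47/12 ≈ -2.3333 - 3.9991*I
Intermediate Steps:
R = -½ (R = -2 + (¼)*6 = -2 + 3/2 = -½ ≈ -0.50000)
E = I*√47 (E = √(-47) = I*√47 ≈ 6.8557*I)
k(D) = 7*D/6 (k(D) = (D + 6*D)/6 = (7*D)/6 = 7*D/6)
k(R)*(4 + E) = ((7/6)*(-½))*(4 + I*√47) = -7*(4 + I*√47)/12 = -7/3 - 7*I*√47/12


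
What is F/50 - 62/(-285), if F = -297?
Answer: -16309/2850 ≈ -5.7225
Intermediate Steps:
F/50 - 62/(-285) = -297/50 - 62/(-285) = -297*1/50 - 62*(-1/285) = -297/50 + 62/285 = -16309/2850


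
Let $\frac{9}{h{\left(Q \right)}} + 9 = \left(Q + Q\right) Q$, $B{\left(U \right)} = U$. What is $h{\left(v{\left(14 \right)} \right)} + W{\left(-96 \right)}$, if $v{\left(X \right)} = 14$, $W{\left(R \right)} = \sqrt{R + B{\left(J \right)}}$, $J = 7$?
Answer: $\frac{9}{383} + i \sqrt{89} \approx 0.023499 + 9.434 i$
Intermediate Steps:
$W{\left(R \right)} = \sqrt{7 + R}$ ($W{\left(R \right)} = \sqrt{R + 7} = \sqrt{7 + R}$)
$h{\left(Q \right)} = \frac{9}{-9 + 2 Q^{2}}$ ($h{\left(Q \right)} = \frac{9}{-9 + \left(Q + Q\right) Q} = \frac{9}{-9 + 2 Q Q} = \frac{9}{-9 + 2 Q^{2}}$)
$h{\left(v{\left(14 \right)} \right)} + W{\left(-96 \right)} = \frac{9}{-9 + 2 \cdot 14^{2}} + \sqrt{7 - 96} = \frac{9}{-9 + 2 \cdot 196} + \sqrt{-89} = \frac{9}{-9 + 392} + i \sqrt{89} = \frac{9}{383} + i \sqrt{89}$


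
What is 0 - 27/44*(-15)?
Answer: 405/44 ≈ 9.2045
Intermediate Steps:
0 - 27/44*(-15) = 0 + 405/44 = 405/44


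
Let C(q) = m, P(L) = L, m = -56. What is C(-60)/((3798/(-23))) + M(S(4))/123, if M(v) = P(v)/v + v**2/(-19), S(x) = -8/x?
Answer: 511171/1479321 ≈ 0.34554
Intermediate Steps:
C(q) = -56
M(v) = 1 - v**2/19 (M(v) = v/v + v**2/(-19) = 1 + v**2*(-1/19) = 1 - v**2/19)
C(-60)/((3798/(-23))) + M(S(4))/123 = -56/(3798/(-23)) + (1 - (-8/4)**2/19)/123 = -56/(3798*(-1/23)) + (1 - (-8*1/4)**2/19)*(1/123) = -56/(-3798/23) + (1 - 1/19*(-2)**2)*(1/123) = -56*(-23/3798) + (1 - 1/19*4)*(1/123) = 644/1899 + (1 - 4/19)*(1/123) = 644/1899 + (15/19)*(1/123) = 644/1899 + 5/779 = 511171/1479321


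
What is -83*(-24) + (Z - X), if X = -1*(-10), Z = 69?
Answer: 2051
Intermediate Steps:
X = 10
-83*(-24) + (Z - X) = -83*(-24) + (69 - 1*10) = 1992 + (69 - 10) = 1992 + 59 = 2051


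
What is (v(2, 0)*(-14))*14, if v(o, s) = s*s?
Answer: 0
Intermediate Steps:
v(o, s) = s²
(v(2, 0)*(-14))*14 = (0²*(-14))*14 = (0*(-14))*14 = 0*14 = 0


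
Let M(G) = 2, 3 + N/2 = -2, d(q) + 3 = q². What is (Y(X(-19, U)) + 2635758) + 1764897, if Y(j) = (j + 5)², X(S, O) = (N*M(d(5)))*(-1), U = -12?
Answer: 4401280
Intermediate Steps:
d(q) = -3 + q²
N = -10 (N = -6 + 2*(-2) = -6 - 4 = -10)
X(S, O) = 20 (X(S, O) = -10*2*(-1) = -20*(-1) = 20)
Y(j) = (5 + j)²
(Y(X(-19, U)) + 2635758) + 1764897 = ((5 + 20)² + 2635758) + 1764897 = (25² + 2635758) + 1764897 = (625 + 2635758) + 1764897 = 2636383 + 1764897 = 4401280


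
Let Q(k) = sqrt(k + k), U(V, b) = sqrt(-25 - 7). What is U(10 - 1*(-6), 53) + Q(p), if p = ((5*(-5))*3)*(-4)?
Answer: 10*sqrt(6) + 4*I*sqrt(2) ≈ 24.495 + 5.6569*I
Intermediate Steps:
U(V, b) = 4*I*sqrt(2) (U(V, b) = sqrt(-32) = 4*I*sqrt(2))
p = 300 (p = -25*3*(-4) = -75*(-4) = 300)
Q(k) = sqrt(2)*sqrt(k) (Q(k) = sqrt(2*k) = sqrt(2)*sqrt(k))
U(10 - 1*(-6), 53) + Q(p) = 4*I*sqrt(2) + sqrt(2)*sqrt(300) = 4*I*sqrt(2) + sqrt(2)*(10*sqrt(3)) = 4*I*sqrt(2) + 10*sqrt(6) = 10*sqrt(6) + 4*I*sqrt(2)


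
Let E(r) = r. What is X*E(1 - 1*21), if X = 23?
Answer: -460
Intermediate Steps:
X*E(1 - 1*21) = 23*(1 - 1*21) = 23*(1 - 21) = 23*(-20) = -460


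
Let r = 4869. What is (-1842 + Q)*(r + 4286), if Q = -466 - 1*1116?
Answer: -31346720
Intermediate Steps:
Q = -1582 (Q = -466 - 1116 = -1582)
(-1842 + Q)*(r + 4286) = (-1842 - 1582)*(4869 + 4286) = -3424*9155 = -31346720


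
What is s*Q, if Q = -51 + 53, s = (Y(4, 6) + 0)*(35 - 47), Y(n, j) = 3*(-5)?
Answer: 360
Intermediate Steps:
Y(n, j) = -15
s = 180 (s = (-15 + 0)*(35 - 47) = -15*(-12) = 180)
Q = 2
s*Q = 180*2 = 360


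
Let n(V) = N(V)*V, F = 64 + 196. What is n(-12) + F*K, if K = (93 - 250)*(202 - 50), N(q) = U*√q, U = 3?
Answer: -6204640 - 72*I*√3 ≈ -6.2046e+6 - 124.71*I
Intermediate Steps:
F = 260
N(q) = 3*√q
n(V) = 3*V^(3/2) (n(V) = (3*√V)*V = 3*V^(3/2))
K = -23864 (K = -157*152 = -23864)
n(-12) + F*K = 3*(-12)^(3/2) + 260*(-23864) = 3*(-24*I*√3) - 6204640 = -72*I*√3 - 6204640 = -6204640 - 72*I*√3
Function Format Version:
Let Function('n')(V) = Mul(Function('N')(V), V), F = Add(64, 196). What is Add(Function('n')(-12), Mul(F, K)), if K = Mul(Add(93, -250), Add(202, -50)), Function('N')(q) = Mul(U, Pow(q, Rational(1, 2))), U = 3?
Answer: Add(-6204640, Mul(-72, I, Pow(3, Rational(1, 2)))) ≈ Add(-6.2046e+6, Mul(-124.71, I))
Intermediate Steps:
F = 260
Function('N')(q) = Mul(3, Pow(q, Rational(1, 2)))
Function('n')(V) = Mul(3, Pow(V, Rational(3, 2))) (Function('n')(V) = Mul(Mul(3, Pow(V, Rational(1, 2))), V) = Mul(3, Pow(V, Rational(3, 2))))
K = -23864 (K = Mul(-157, 152) = -23864)
Add(Function('n')(-12), Mul(F, K)) = Add(Mul(3, Pow(-12, Rational(3, 2))), Mul(260, -23864)) = Add(Mul(3, Mul(-24, I, Pow(3, Rational(1, 2)))), -6204640) = Add(Mul(-72, I, Pow(3, Rational(1, 2))), -6204640) = Add(-6204640, Mul(-72, I, Pow(3, Rational(1, 2))))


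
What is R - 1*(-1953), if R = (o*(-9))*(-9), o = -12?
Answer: 981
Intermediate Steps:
R = -972 (R = -12*(-9)*(-9) = 108*(-9) = -972)
R - 1*(-1953) = -972 - 1*(-1953) = -972 + 1953 = 981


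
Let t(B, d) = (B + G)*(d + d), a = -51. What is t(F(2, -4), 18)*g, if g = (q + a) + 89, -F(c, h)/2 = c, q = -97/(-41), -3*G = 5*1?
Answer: -337620/41 ≈ -8234.6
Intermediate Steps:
G = -5/3 ≈ -1.6667
q = 97/41 (q = -97*(-1/41) = 97/41 ≈ 2.3659)
F(c, h) = -2*c
t(B, d) = 2*d*(-5/3 + B) (t(B, d) = (B - 5/3)*(d + d) = (-5/3 + B)*(2*d) = 2*d*(-5/3 + B))
g = 1655/41 (g = (97/41 - 51) + 89 = -1994/41 + 89 = 1655/41 ≈ 40.366)
t(F(2, -4), 18)*g = ((2/3)*18*(-5 + 3*(-2*2)))*(1655/41) = ((2/3)*18*(-5 + 3*(-4)))*(1655/41) = ((2/3)*18*(-5 - 12))*(1655/41) = ((2/3)*18*(-17))*(1655/41) = -204*1655/41 = -337620/41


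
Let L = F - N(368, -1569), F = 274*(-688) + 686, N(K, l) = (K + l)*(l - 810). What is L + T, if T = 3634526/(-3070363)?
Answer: -9349274321341/3070363 ≈ -3.0450e+6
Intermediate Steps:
N(K, l) = (-810 + l)*(K + l) (N(K, l) = (K + l)*(-810 + l) = (-810 + l)*(K + l))
F = -187826 (F = -188512 + 686 = -187826)
L = -3045005 (L = -187826 - ((-1569)² - 810*368 - 810*(-1569) + 368*(-1569)) = -187826 - (2461761 - 298080 + 1270890 - 577392) = -187826 - 1*2857179 = -187826 - 2857179 = -3045005)
T = -3634526/3070363 (T = 3634526*(-1/3070363) = -3634526/3070363 ≈ -1.1837)
L + T = -3045005 - 3634526/3070363 = -9349274321341/3070363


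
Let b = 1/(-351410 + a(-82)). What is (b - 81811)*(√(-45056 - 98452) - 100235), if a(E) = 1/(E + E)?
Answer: 472594940084039525/57631241 - 9429738915230*I*√35877/57631241 ≈ 8.2003e+9 - 3.0992e+7*I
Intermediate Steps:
a(E) = 1/(2*E)
b = -164/57631241 (b = 1/(-351410 + (½)/(-82)) = 1/(-351410 + (½)*(-1/82)) = 1/(-351410 - 1/164) = 1/(-57631241/164) = -164/57631241 ≈ -2.8457e-6)
(b - 81811)*(√(-45056 - 98452) - 100235) = (-164/57631241 - 81811)*(√(-45056 - 98452) - 100235) = -4714869457615*(√(-143508) - 100235)/57631241 = -4714869457615*(2*I*√35877 - 100235)/57631241 = -4714869457615*(-100235 + 2*I*√35877)/57631241 = 472594940084039525/57631241 - 9429738915230*I*√35877/57631241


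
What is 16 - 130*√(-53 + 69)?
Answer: -504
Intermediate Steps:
16 - 130*√(-53 + 69) = 16 - 130*√16 = 16 - 130*4 = 16 - 520 = -504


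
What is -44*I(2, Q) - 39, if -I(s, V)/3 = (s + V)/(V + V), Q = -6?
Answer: 5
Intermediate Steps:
I(s, V) = -3*(V + s)/(2*V) (I(s, V) = -3*(s + V)/(V + V) = -3*(V + s)/(2*V))
-44*I(2, Q) - 39 = -66*(-1*(-6) - 1*2)/(-6) - 39 = -66*(-1)*(6 - 2)/6 - 39 = -66*(-1)*4/6 - 39 = -44*(-1) - 39 = 44 - 39 = 5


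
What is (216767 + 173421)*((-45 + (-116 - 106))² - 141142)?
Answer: -27255802364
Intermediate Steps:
(216767 + 173421)*((-45 + (-116 - 106))² - 141142) = 390188*((-45 - 222)² - 141142) = 390188*((-267)² - 141142) = 390188*(71289 - 141142) = 390188*(-69853) = -27255802364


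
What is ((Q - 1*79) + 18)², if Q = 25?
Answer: 1296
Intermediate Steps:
((Q - 1*79) + 18)² = ((25 - 1*79) + 18)² = ((25 - 79) + 18)² = (-54 + 18)² = (-36)² = 1296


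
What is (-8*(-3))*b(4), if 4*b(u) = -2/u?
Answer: -3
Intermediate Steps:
b(u) = -1/(2*u) (b(u) = (-2/u)/4 = -1/(2*u))
(-8*(-3))*b(4) = (-8*(-3))*(-½/4) = 24*(-½*¼) = 24*(-⅛) = -3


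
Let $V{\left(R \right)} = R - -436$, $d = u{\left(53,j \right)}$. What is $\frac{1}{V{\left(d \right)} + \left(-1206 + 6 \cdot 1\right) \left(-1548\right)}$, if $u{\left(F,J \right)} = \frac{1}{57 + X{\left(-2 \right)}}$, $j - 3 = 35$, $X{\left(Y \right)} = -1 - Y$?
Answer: $\frac{58}{107766089} \approx 5.382 \cdot 10^{-7}$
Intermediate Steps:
$j = 38$ ($j = 3 + 35 = 38$)
$u{\left(F,J \right)} = \frac{1}{58}$ ($u{\left(F,J \right)} = \frac{1}{57 - -1} = \frac{1}{57 + \left(-1 + 2\right)} = \frac{1}{57 + 1} = \frac{1}{58}$)
$d = \frac{1}{58} \approx 0.017241$
$V{\left(R \right)} = 436 + R$ ($V{\left(R \right)} = R + 436 = 436 + R$)
$\frac{1}{V{\left(d \right)} + \left(-1206 + 6 \cdot 1\right) \left(-1548\right)} = \frac{1}{\left(436 + \frac{1}{58}\right) + \left(-1206 + 6 \cdot 1\right) \left(-1548\right)} = \frac{1}{\frac{25289}{58} + \left(-1206 + 6\right) \left(-1548\right)} = \frac{1}{\frac{25289}{58} - -1857600} = \frac{1}{\frac{25289}{58} + 1857600} = \frac{1}{\frac{107766089}{58}} = \frac{58}{107766089}$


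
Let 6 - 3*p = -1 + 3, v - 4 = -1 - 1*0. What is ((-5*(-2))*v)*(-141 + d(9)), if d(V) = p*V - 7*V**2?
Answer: -20880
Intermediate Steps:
v = 3 (v = 4 + (-1 - 1*0) = 4 + (-1 + 0) = 4 - 1 = 3)
p = 4/3 (p = 2 - (-1 + 3)/3 = 2 - 1/3*2 = 2 - 2/3 = 4/3 ≈ 1.3333)
d(V) = -7*V**2 + 4*V/3 (d(V) = 4*V/3 - 7*V**2 = -7*V**2 + 4*V/3)
((-5*(-2))*v)*(-141 + d(9)) = (-5*(-2)*3)*(-141 + (1/3)*9*(4 - 21*9)) = (10*3)*(-141 + (1/3)*9*(4 - 189)) = 30*(-141 + (1/3)*9*(-185)) = 30*(-141 - 555) = 30*(-696) = -20880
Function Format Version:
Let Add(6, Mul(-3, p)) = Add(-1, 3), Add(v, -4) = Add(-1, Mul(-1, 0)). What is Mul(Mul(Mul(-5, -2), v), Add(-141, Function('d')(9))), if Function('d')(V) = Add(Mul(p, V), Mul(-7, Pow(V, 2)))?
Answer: -20880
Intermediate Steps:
v = 3 (v = Add(4, Add(-1, Mul(-1, 0))) = Add(4, Add(-1, 0)) = Add(4, -1) = 3)
p = Rational(4, 3) (p = Add(2, Mul(Rational(-1, 3), Add(-1, 3))) = Add(2, Mul(Rational(-1, 3), 2)) = Add(2, Rational(-2, 3)) = Rational(4, 3) ≈ 1.3333)
Function('d')(V) = Add(Mul(-7, Pow(V, 2)), Mul(Rational(4, 3), V)) (Function('d')(V) = Add(Mul(Rational(4, 3), V), Mul(-7, Pow(V, 2))) = Add(Mul(-7, Pow(V, 2)), Mul(Rational(4, 3), V)))
Mul(Mul(Mul(-5, -2), v), Add(-141, Function('d')(9))) = Mul(Mul(Mul(-5, -2), 3), Add(-141, Mul(Rational(1, 3), 9, Add(4, Mul(-21, 9))))) = Mul(Mul(10, 3), Add(-141, Mul(Rational(1, 3), 9, Add(4, -189)))) = Mul(30, Add(-141, Mul(Rational(1, 3), 9, -185))) = Mul(30, Add(-141, -555)) = Mul(30, -696) = -20880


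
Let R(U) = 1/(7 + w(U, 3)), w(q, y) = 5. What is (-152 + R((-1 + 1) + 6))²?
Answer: 3323329/144 ≈ 23079.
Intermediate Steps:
R(U) = 1/12 (R(U) = 1/(7 + 5) = 1/12)
(-152 + R((-1 + 1) + 6))² = (-152 + 1/12)² = (-1823/12)² = 3323329/144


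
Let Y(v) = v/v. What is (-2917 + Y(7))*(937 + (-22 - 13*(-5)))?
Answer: -2857680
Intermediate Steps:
Y(v) = 1
(-2917 + Y(7))*(937 + (-22 - 13*(-5))) = (-2917 + 1)*(937 + (-22 - 13*(-5))) = -2916*(937 + (-22 + 65)) = -2916*(937 + 43) = -2916*980 = -2857680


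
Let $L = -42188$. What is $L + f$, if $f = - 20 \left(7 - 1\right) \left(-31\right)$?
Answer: $-38468$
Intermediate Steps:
$f = 3720$ ($f = \left(-20\right) 6 \left(-31\right) = \left(-120\right) \left(-31\right) = 3720$)
$L + f = -42188 + 3720 = -38468$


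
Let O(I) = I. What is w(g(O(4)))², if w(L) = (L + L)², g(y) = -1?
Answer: 16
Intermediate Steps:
w(L) = 4*L² (w(L) = (2*L)² = 4*L²)
w(g(O(4)))² = (4*(-1)²)² = (4*1)² = 4² = 16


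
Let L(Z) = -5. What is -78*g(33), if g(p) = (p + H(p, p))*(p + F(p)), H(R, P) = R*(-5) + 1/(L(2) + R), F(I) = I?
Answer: 4755465/7 ≈ 6.7935e+5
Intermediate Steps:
H(R, P) = 1/(-5 + R) - 5*R (H(R, P) = R*(-5) + 1/(-5 + R) = -5*R + 1/(-5 + R) = 1/(-5 + R) - 5*R)
g(p) = 2*p*(p + (1 - 5*p² + 25*p)/(-5 + p)) (g(p) = (p + (1 - 5*p² + 25*p)/(-5 + p))*(p + p) = (p + (1 - 5*p² + 25*p)/(-5 + p))*(2*p) = 2*p*(p + (1 - 5*p² + 25*p)/(-5 + p)))
-78*g(33) = -156*33*(1 - 4*33² + 20*33)/(-5 + 33) = -156*33*(1 - 4*1089 + 660)/28 = -156*33*(1 - 4356 + 660)/28 = -156*33*(-3695)/28 = -78*(-121935/14) = 4755465/7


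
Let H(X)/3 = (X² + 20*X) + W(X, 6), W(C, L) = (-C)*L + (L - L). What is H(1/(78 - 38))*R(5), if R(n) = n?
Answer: 1683/320 ≈ 5.2594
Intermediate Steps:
W(C, L) = -C*L (W(C, L) = -C*L + 0 = -C*L)
H(X) = 3*X² + 42*X (H(X) = 3*((X² + 20*X) - 1*X*6) = 3*((X² + 20*X) - 6*X) = 3*(X² + 14*X) = 3*X² + 42*X)
H(1/(78 - 38))*R(5) = (3*(14 + 1/(78 - 38))/(78 - 38))*5 = (3*(14 + 1/40)/40)*5 = (3*(1/40)*(14 + 1/40))*5 = (3*(1/40)*(561/40))*5 = (1683/1600)*5 = 1683/320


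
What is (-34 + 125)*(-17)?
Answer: -1547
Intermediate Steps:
(-34 + 125)*(-17) = 91*(-17) = -1547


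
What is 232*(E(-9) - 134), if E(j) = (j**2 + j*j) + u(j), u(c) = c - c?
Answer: 6496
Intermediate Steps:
u(c) = 0
E(j) = 2*j**2 (E(j) = (j**2 + j*j) + 0 = (j**2 + j**2) + 0 = 2*j**2 + 0 = 2*j**2)
232*(E(-9) - 134) = 232*(2*(-9)**2 - 134) = 232*(2*81 - 134) = 232*(162 - 134) = 232*28 = 6496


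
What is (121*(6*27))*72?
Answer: 1411344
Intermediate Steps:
(121*(6*27))*72 = (121*162)*72 = 19602*72 = 1411344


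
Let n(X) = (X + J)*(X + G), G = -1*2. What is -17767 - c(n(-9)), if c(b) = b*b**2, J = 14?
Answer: 148608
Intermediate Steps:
G = -2
n(X) = (-2 + X)*(14 + X) (n(X) = (X + 14)*(X - 2) = (14 + X)*(-2 + X) = (-2 + X)*(14 + X))
c(b) = b**3
-17767 - c(n(-9)) = -17767 - (-28 + (-9)**2 + 12*(-9))**3 = -17767 - (-28 + 81 - 108)**3 = -17767 - 1*(-55)**3 = -17767 - 1*(-166375) = -17767 + 166375 = 148608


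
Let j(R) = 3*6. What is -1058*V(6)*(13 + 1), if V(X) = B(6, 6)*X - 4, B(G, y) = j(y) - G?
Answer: -1007216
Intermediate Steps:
j(R) = 18
B(G, y) = 18 - G
V(X) = -4 + 12*X (V(X) = (18 - 1*6)*X - 4 = (18 - 6)*X - 4 = 12*X - 4 = -4 + 12*X)
-1058*V(6)*(13 + 1) = -1058*(-4 + 12*6)*(13 + 1) = -1058*(-4 + 72)*14 = -71944*14 = -1058*952 = -1007216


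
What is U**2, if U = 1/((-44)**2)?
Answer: 1/3748096 ≈ 2.6680e-7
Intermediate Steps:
U = 1/1936 ≈ 0.00051653
U**2 = (1/1936)**2 = 1/3748096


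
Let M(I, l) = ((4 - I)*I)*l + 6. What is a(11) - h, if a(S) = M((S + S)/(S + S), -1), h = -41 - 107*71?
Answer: 7641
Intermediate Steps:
h = -7638 (h = -41 - 7597 = -7638)
M(I, l) = 6 + I*l*(4 - I) (M(I, l) = (I*(4 - I))*l + 6 = I*l*(4 - I) + 6 = 6 + I*l*(4 - I))
a(S) = 3 (a(S) = 6 - 1*(-1)*((S + S)/(S + S))² + 4*((S + S)/(S + S))*(-1) = 6 - 1*(-1)*((2*S)/((2*S)))² + 4*((2*S)/((2*S)))*(-1) = 6 - 1*(-1)*((2*S)*(1/(2*S)))² + 4*((2*S)*(1/(2*S)))*(-1) = 6 - 1*(-1)*1² + 4*1*(-1) = 6 - 1*(-1)*1 - 4 = 6 + 1 - 4 = 3)
a(11) - h = 3 - 1*(-7638) = 3 + 7638 = 7641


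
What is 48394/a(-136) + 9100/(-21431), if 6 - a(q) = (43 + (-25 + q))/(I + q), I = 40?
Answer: 49780243172/4907699 ≈ 10143.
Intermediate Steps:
a(q) = 6 - (18 + q)/(40 + q) (a(q) = 6 - (43 + (-25 + q))/(40 + q) = 6 - (18 + q)/(40 + q))
48394/a(-136) + 9100/(-21431) = 48394/(((222 + 5*(-136))/(40 - 136))) + 9100/(-21431) = 48394/(((222 - 680)/(-96))) + 9100*(-1/21431) = 48394/((-1/96*(-458))) - 9100/21431 = 48394/(229/48) - 9100/21431 = 48394*(48/229) - 9100/21431 = 2322912/229 - 9100/21431 = 49780243172/4907699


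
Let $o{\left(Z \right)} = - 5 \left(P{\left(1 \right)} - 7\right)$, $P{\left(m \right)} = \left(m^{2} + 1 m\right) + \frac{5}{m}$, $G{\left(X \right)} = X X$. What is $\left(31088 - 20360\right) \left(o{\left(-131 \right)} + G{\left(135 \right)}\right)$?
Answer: $195517800$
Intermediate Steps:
$G{\left(X \right)} = X^{2}$
$P{\left(m \right)} = m + m^{2} + \frac{5}{m}$ ($P{\left(m \right)} = \left(m^{2} + m\right) + \frac{5}{m} = \left(m + m^{2}\right) + \frac{5}{m} = m + m^{2} + \frac{5}{m}$)
$o{\left(Z \right)} = 0$ ($o{\left(Z \right)} = - 5 \left(\left(1 + 1^{2} + \frac{5}{1}\right) - 7\right) = - 5 \left(\left(1 + 1 + 5 \cdot 1\right) - 7\right) = - 5 \left(\left(1 + 1 + 5\right) - 7\right) = - 5 \left(7 - 7\right) = \left(-5\right) 0 = 0$)
$\left(31088 - 20360\right) \left(o{\left(-131 \right)} + G{\left(135 \right)}\right) = \left(31088 - 20360\right) \left(0 + 135^{2}\right) = 10728 \left(0 + 18225\right) = 10728 \cdot 18225 = 195517800$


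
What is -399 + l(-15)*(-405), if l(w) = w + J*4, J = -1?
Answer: 7296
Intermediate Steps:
l(w) = -4 + w (l(w) = w - 1*4 = w - 4 = -4 + w)
-399 + l(-15)*(-405) = -399 + (-4 - 15)*(-405) = -399 - 19*(-405) = -399 + 7695 = 7296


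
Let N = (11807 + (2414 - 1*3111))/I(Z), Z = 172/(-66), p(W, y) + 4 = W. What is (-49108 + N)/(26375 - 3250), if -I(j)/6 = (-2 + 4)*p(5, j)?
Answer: -300203/138750 ≈ -2.1636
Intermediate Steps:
p(W, y) = -4 + W
Z = -86/33 (Z = 172*(-1/66) = -86/33 ≈ -2.6061)
I(j) = -12 (I(j) = -6*(-2 + 4)*(-4 + 5) = -12)
N = -5555/6 (N = (11807 + (2414 - 1*3111))/(-12) = (11807 + (2414 - 3111))*(-1/12) = (11807 - 697)*(-1/12) = 11110*(-1/12) = -5555/6 ≈ -925.83)
(-49108 + N)/(26375 - 3250) = (-49108 - 5555/6)/(26375 - 3250) = -300203/6/23125 = -300203/6*1/23125 = -300203/138750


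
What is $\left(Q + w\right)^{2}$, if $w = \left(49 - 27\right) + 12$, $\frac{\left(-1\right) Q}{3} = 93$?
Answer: $60025$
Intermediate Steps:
$Q = -279$ ($Q = \left(-3\right) 93 = -279$)
$w = 34$ ($w = 22 + 12 = 34$)
$\left(Q + w\right)^{2} = \left(-279 + 34\right)^{2} = \left(-245\right)^{2} = 60025$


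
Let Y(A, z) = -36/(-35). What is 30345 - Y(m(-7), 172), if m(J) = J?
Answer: 1062039/35 ≈ 30344.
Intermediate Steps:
Y(A, z) = 36/35 (Y(A, z) = -36*(-1/35) = 36/35)
30345 - Y(m(-7), 172) = 30345 - 1*36/35 = 30345 - 36/35 = 1062039/35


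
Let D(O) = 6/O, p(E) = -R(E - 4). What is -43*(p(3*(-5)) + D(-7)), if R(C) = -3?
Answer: -645/7 ≈ -92.143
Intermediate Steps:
p(E) = 3 (p(E) = -1*(-3) = 3)
-43*(p(3*(-5)) + D(-7)) = -43*(3 + 6/(-7)) = -43*(3 + 6*(-1/7)) = -43*(3 - 6/7) = -43*15/7 = -645/7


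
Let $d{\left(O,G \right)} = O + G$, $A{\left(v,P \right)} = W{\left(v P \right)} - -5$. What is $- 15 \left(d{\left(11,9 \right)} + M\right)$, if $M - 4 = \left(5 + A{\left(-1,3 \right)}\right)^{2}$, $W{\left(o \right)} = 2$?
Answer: $-2520$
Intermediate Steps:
$A{\left(v,P \right)} = 7$ ($A{\left(v,P \right)} = 2 - -5 = 2 + 5 = 7$)
$d{\left(O,G \right)} = G + O$
$M = 148$ ($M = 4 + \left(5 + 7\right)^{2} = 4 + 12^{2} = 4 + 144 = 148$)
$- 15 \left(d{\left(11,9 \right)} + M\right) = - 15 \left(\left(9 + 11\right) + 148\right) = - 15 \left(20 + 148\right) = \left(-15\right) 168 = -2520$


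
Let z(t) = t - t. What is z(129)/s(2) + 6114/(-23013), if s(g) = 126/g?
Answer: -2038/7671 ≈ -0.26568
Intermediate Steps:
z(t) = 0
z(129)/s(2) + 6114/(-23013) = 0/((126/2)) + 6114/(-23013) = 0/((126*(½))) + 6114*(-1/23013) = 0/63 - 2038/7671 = 0*(1/63) - 2038/7671 = 0 - 2038/7671 = -2038/7671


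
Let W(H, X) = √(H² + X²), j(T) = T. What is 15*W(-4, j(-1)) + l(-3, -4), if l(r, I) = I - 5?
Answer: -9 + 15*√17 ≈ 52.847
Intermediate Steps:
l(r, I) = -5 + I
15*W(-4, j(-1)) + l(-3, -4) = 15*√((-4)² + (-1)²) + (-5 - 4) = 15*√(16 + 1) - 9 = 15*√17 - 9 = -9 + 15*√17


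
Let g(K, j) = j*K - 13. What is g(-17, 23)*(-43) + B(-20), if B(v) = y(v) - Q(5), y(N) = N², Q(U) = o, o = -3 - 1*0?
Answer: 17775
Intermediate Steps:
g(K, j) = -13 + K*j (g(K, j) = K*j - 13 = -13 + K*j)
o = -3 (o = -3 + 0 = -3)
Q(U) = -3
B(v) = 3 + v² (B(v) = v² - 1*(-3) = v² + 3 = 3 + v²)
g(-17, 23)*(-43) + B(-20) = (-13 - 17*23)*(-43) + (3 + (-20)²) = (-13 - 391)*(-43) + (3 + 400) = -404*(-43) + 403 = 17372 + 403 = 17775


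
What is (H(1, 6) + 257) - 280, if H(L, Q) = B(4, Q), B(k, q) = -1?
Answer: -24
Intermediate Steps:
H(L, Q) = -1
(H(1, 6) + 257) - 280 = (-1 + 257) - 280 = 256 - 280 = -24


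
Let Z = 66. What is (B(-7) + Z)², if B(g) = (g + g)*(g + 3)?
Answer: 14884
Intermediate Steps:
B(g) = 2*g*(3 + g) (B(g) = (2*g)*(3 + g) = 2*g*(3 + g))
(B(-7) + Z)² = (2*(-7)*(3 - 7) + 66)² = (2*(-7)*(-4) + 66)² = (56 + 66)² = 122² = 14884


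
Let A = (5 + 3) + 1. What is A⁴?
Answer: 6561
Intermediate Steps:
A = 9 (A = 8 + 1 = 9)
A⁴ = 9⁴ = 6561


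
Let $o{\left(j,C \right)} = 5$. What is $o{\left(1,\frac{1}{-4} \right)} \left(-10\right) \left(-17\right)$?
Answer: $850$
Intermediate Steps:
$o{\left(1,\frac{1}{-4} \right)} \left(-10\right) \left(-17\right) = 5 \left(-10\right) \left(-17\right) = \left(-50\right) \left(-17\right) = 850$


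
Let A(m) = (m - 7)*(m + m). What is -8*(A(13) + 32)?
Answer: -1504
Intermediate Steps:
A(m) = 2*m*(-7 + m) (A(m) = (-7 + m)*(2*m) = 2*m*(-7 + m))
-8*(A(13) + 32) = -8*(2*13*(-7 + 13) + 32) = -8*(2*13*6 + 32) = -8*(156 + 32) = -8*188 = -1504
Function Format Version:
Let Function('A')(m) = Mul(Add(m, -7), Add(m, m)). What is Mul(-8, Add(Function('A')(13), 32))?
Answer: -1504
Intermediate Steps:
Function('A')(m) = Mul(2, m, Add(-7, m)) (Function('A')(m) = Mul(Add(-7, m), Mul(2, m)) = Mul(2, m, Add(-7, m)))
Mul(-8, Add(Function('A')(13), 32)) = Mul(-8, Add(Mul(2, 13, Add(-7, 13)), 32)) = Mul(-8, Add(Mul(2, 13, 6), 32)) = Mul(-8, Add(156, 32)) = Mul(-8, 188) = -1504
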